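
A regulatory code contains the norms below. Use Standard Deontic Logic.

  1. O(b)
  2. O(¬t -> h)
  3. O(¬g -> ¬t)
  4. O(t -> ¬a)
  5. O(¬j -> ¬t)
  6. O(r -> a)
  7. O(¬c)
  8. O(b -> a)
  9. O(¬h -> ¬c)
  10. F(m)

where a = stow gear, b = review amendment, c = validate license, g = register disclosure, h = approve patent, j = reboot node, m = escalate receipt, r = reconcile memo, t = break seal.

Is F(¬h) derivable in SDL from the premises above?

Premise 1 states O(b) outright.
Premise 8 is O(b -> a); since O(b), deontic closure gives O(a).
Premise 4, O(t -> ¬a), contraposes to O(a -> ¬t); with O(a) we get O(¬t).
Premise 2 is O(¬t -> h); since O(¬t), deontic closure gives O(h).
Premises 3, 5, 6, 7, 9, 10 do not contribute to this derivation.
So O(h) holds, i.e. F(¬h). The claim follows.

Yes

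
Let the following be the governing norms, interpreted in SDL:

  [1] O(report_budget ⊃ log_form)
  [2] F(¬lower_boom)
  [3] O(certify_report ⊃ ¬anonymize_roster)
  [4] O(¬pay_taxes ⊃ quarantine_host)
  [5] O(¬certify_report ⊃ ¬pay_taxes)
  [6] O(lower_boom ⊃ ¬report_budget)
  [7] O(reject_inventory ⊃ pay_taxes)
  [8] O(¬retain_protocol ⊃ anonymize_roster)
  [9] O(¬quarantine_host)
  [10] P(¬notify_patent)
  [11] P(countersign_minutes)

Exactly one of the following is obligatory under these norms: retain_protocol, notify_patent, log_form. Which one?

retain_protocol

From premise 9 we have O(¬quarantine_host).
Premise 4 is O(¬pay_taxes ⊃ quarantine_host); contrapositively O(¬quarantine_host ⊃ pay_taxes). Since O(¬quarantine_host) holds, K gives O(pay_taxes).
Premise 5 is O(¬certify_report ⊃ ¬pay_taxes); contrapositively O(pay_taxes ⊃ certify_report). Since O(pay_taxes) holds, K gives O(certify_report).
From O(certify_report) and premise 3, O(certify_report ⊃ ¬anonymize_roster), we obtain O(¬anonymize_roster).
Premise 8 is O(¬retain_protocol ⊃ anonymize_roster); contrapositively O(¬anonymize_roster ⊃ retain_protocol). Since O(¬anonymize_roster) holds, K gives O(retain_protocol).
So O(retain_protocol) holds — retain_protocol is obligatory. None of the other listed options is made obligatory by any chain of premises.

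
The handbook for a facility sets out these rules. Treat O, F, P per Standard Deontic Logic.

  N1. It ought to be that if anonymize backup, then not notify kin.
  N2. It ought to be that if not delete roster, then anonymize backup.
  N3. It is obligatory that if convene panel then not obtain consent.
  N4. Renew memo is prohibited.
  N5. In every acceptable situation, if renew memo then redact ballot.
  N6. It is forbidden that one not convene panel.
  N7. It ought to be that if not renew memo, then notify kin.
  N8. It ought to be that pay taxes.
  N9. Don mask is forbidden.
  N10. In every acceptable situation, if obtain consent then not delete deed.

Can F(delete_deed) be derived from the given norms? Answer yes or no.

No

Premise 10 is O(obtain_consent → ¬delete_deed), but O(obtain_consent) is not derivable from the premises, so it does not yield O(¬delete_deed).
No other premise forces O(¬delete_deed). An ideal world satisfying every premise can still have delete_deed true, so F(delete_deed) is not derivable.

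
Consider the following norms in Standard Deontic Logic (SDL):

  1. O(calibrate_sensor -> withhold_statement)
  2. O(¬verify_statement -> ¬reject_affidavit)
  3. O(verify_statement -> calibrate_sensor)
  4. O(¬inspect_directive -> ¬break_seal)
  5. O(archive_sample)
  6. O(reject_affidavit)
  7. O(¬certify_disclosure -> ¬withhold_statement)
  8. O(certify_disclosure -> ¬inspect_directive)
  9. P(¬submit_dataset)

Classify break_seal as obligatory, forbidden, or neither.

Forbidden

From premise 6 we have O(reject_affidavit).
The contrapositive of premise 2 (O(¬verify_statement -> ¬reject_affidavit)) is O(reject_affidavit -> verify_statement), and O(reject_affidavit) is already established, so O(verify_statement).
Applying K to premise 3 (O(verify_statement -> calibrate_sensor)) and O(verify_statement) yields O(calibrate_sensor).
Premise 1 is O(calibrate_sensor -> withhold_statement); since O(calibrate_sensor), deontic closure gives O(withhold_statement).
The contrapositive of premise 7 (O(¬certify_disclosure -> ¬withhold_statement)) is O(withhold_statement -> certify_disclosure), and O(withhold_statement) is already established, so O(certify_disclosure).
Premise 8 is O(certify_disclosure -> ¬inspect_directive); since O(certify_disclosure), deontic closure gives O(¬inspect_directive).
Applying K to premise 4 (O(¬inspect_directive -> ¬break_seal)) and O(¬inspect_directive) yields O(¬break_seal).
Premises 5, 9 do not contribute to this derivation.
Thus O(¬break_seal), which is F(break_seal): break_seal is forbidden.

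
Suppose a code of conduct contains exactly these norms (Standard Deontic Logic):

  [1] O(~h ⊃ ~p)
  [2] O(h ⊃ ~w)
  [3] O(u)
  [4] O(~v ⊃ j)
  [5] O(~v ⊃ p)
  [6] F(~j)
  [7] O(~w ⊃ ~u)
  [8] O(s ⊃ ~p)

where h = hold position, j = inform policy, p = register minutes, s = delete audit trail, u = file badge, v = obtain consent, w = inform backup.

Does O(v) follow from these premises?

Yes

Premise 3 states O(u) outright.
Premise 7, O(~w ⊃ ~u), contraposes to O(u ⊃ w); with O(u) we get O(w).
The contrapositive of premise 2 (O(h ⊃ ~w)) is O(w ⊃ ~h), and O(w) is already established, so O(~h).
Applying K to premise 1 (O(~h ⊃ ~p)) and O(~h) yields O(~p).
The contrapositive of premise 5 (O(~v ⊃ p)) is O(~p ⊃ v), and O(~p) is already established, so O(v).
Premises 4, 6, 8 do not contribute to this derivation.
So O(v) follows.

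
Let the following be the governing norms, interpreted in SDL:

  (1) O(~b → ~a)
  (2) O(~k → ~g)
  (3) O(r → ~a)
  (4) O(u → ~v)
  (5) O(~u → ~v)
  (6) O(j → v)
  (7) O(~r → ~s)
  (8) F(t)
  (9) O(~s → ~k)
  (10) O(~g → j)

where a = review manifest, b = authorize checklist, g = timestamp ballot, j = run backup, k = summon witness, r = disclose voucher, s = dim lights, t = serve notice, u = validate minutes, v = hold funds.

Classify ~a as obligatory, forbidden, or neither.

Premises 4 and 5 are O(u → ~v) and O(~u → ~v); every ideal world satisfies u or ~u, so in either case ~v holds — hence O(~v).
Premise 6, O(j → v), contraposes to O(~v → ~j); with O(~v) we get O(~j).
Premise 10, O(~g → j), contraposes to O(~j → g); with O(~j) we get O(g).
Premise 2 is O(~k → ~g); contrapositively O(g → k). Since O(g) holds, K gives O(k).
The contrapositive of premise 9 (O(~s → ~k)) is O(k → s), and O(k) is already established, so O(s).
The contrapositive of premise 7 (O(~r → ~s)) is O(s → r), and O(s) is already established, so O(r).
Premise 3 is O(r → ~a); since O(r), deontic closure gives O(~a).
Premises 1, 8 do not contribute to this derivation.
Hence ~a is obligatory.

Obligatory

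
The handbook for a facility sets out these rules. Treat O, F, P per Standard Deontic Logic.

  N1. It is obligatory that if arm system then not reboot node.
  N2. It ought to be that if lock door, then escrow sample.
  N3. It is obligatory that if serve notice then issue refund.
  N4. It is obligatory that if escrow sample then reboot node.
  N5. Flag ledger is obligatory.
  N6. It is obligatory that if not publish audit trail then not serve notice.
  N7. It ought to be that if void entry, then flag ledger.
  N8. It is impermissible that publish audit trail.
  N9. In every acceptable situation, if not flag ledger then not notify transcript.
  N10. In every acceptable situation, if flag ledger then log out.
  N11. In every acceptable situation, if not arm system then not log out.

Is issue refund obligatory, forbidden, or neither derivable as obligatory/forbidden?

Premise 3 is O(serve_notice → issue_refund), but O(serve_notice) is not derivable from the premises, so it does not yield O(issue_refund).
No premise or chain of K-axiom applications forces O(issue_refund), and none forces O(¬issue_refund). So issue_refund is neither obligatory nor forbidden under these norms.

Neither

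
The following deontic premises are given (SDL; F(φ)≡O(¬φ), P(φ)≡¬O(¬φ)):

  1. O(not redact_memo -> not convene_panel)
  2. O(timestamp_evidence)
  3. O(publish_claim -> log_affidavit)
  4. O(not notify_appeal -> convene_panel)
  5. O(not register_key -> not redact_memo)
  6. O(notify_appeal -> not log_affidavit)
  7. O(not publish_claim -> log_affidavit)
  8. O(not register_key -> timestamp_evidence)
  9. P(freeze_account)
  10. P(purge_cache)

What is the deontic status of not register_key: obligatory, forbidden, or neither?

Forbidden

By case analysis on not publish_claim: premise 7 gives O(not publish_claim -> log_affidavit) and premise 3 gives O(publish_claim -> log_affidavit), so O(log_affidavit) either way.
Premise 6 is O(notify_appeal -> not log_affidavit); contrapositively O(log_affidavit -> not notify_appeal). Since O(log_affidavit) holds, K gives O(not notify_appeal).
Applying K to premise 4 (O(not notify_appeal -> convene_panel)) and O(not notify_appeal) yields O(convene_panel).
Premise 1 is O(not redact_memo -> not convene_panel); contrapositively O(convene_panel -> redact_memo). Since O(convene_panel) holds, K gives O(redact_memo).
Premise 5 is O(not register_key -> not redact_memo); contrapositively O(redact_memo -> register_key). Since O(redact_memo) holds, K gives O(register_key).
Premises 2, 8, 9, 10 do not contribute to this derivation.
Thus O(register_key), which is F(not register_key): not register_key is forbidden.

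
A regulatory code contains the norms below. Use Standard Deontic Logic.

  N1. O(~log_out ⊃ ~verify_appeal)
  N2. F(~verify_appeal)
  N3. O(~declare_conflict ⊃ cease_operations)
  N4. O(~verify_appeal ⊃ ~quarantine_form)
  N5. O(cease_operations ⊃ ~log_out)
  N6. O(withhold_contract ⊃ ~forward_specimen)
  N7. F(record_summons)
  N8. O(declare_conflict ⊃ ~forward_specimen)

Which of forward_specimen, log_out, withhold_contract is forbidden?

Premise 2, F(~verify_appeal), is equivalent to O(verify_appeal).
Premise 1, O(~log_out ⊃ ~verify_appeal), contraposes to O(verify_appeal ⊃ log_out); with O(verify_appeal) we get O(log_out).
Premise 5, O(cease_operations ⊃ ~log_out), contraposes to O(log_out ⊃ ~cease_operations); with O(log_out) we get O(~cease_operations).
Premise 3, O(~declare_conflict ⊃ cease_operations), contraposes to O(~cease_operations ⊃ declare_conflict); with O(~cease_operations) we get O(declare_conflict).
From O(declare_conflict) and premise 8, O(declare_conflict ⊃ ~forward_specimen), we obtain O(~forward_specimen).
So O(~forward_specimen) holds, i.e. forward_specimen is forbidden. None of the other listed options is forbidden under the premises.

forward_specimen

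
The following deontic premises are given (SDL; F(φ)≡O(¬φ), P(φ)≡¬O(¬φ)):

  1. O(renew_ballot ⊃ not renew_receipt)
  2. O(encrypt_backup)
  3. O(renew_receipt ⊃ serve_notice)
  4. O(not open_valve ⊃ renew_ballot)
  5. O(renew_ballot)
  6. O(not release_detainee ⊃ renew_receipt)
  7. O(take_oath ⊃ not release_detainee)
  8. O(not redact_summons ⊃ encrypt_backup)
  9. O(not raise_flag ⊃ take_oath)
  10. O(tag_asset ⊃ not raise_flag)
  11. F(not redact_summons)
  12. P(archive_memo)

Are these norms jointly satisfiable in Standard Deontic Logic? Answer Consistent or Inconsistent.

Premise 8 is O(not redact_summons ⊃ encrypt_backup); even if O(encrypt_backup) held, inferring O(not redact_summons) would be affirming the consequent — invalid.
So O(not redact_summons) is not derivable, and the apparent clash with O(redact_summons) does not arise.
A world satisfying every obligation exists (e.g. archive_memo=false, encrypt_backup=true, open_valve=false, raise_flag=true, redact_summons=true, release_detainee=true, renew_ballot=true, renew_receipt=false, serve_notice=false, tag_asset=false, take_oath=false); no atom is both obligatory and forbidden, so the set is consistent.

Consistent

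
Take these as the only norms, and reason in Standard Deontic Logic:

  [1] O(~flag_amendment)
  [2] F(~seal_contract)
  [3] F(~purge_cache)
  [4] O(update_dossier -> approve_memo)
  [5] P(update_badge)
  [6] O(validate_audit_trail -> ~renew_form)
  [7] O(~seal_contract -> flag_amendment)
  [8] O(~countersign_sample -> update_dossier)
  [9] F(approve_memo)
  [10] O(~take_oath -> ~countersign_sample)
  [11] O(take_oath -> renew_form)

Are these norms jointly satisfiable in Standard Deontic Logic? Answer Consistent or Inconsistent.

Consistent

Premise 7 is O(~seal_contract -> flag_amendment), but O(~seal_contract) is not derivable from the premises, so it does not yield O(flag_amendment).
So O(flag_amendment) is not derivable, and the apparent clash with O(~flag_amendment) does not arise.
A world satisfying every obligation exists (e.g. approve_memo=false, countersign_sample=true, flag_amendment=false, purge_cache=true, renew_form=true, seal_contract=true, take_oath=true, update_badge=false, update_dossier=false, validate_audit_trail=false); no atom is both obligatory and forbidden, so the set is consistent.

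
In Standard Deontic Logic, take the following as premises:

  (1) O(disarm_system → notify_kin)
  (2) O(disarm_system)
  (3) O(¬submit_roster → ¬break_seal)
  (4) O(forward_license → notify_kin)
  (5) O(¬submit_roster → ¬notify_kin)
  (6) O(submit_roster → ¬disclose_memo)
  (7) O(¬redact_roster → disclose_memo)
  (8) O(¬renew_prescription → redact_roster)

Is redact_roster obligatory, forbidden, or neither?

Obligatory

From premise 2 we have O(disarm_system).
Premise 1 is O(disarm_system → notify_kin); since O(disarm_system), deontic closure gives O(notify_kin).
The contrapositive of premise 5 (O(¬submit_roster → ¬notify_kin)) is O(notify_kin → submit_roster), and O(notify_kin) is already established, so O(submit_roster).
From O(submit_roster) and premise 6, O(submit_roster → ¬disclose_memo), we obtain O(¬disclose_memo).
Premise 7 is O(¬redact_roster → disclose_memo); contrapositively O(¬disclose_memo → redact_roster). Since O(¬disclose_memo) holds, K gives O(redact_roster).
Premises 3, 4, 8 do not contribute to this derivation.
Hence redact_roster is obligatory.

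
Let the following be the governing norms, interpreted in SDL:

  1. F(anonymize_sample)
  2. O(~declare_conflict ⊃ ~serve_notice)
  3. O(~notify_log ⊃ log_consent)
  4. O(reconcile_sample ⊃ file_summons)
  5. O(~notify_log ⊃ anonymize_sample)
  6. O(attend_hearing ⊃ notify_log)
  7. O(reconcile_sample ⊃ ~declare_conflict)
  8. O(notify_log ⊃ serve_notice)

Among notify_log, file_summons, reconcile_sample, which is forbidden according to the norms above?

reconcile_sample

Premise 1 is F(anonymize_sample), i.e. O(~anonymize_sample).
The contrapositive of premise 5 (O(~notify_log ⊃ anonymize_sample)) is O(~anonymize_sample ⊃ notify_log), and O(~anonymize_sample) is already established, so O(notify_log).
With premise 8, O(notify_log ⊃ serve_notice), the K-axiom yields O(serve_notice).
The contrapositive of premise 2 (O(~declare_conflict ⊃ ~serve_notice)) is O(serve_notice ⊃ declare_conflict), and O(serve_notice) is already established, so O(declare_conflict).
Premise 7, O(reconcile_sample ⊃ ~declare_conflict), contraposes to O(declare_conflict ⊃ ~reconcile_sample); with O(declare_conflict) we get O(~reconcile_sample).
So O(~reconcile_sample) holds, i.e. reconcile_sample is forbidden. None of the other listed options is forbidden under the premises.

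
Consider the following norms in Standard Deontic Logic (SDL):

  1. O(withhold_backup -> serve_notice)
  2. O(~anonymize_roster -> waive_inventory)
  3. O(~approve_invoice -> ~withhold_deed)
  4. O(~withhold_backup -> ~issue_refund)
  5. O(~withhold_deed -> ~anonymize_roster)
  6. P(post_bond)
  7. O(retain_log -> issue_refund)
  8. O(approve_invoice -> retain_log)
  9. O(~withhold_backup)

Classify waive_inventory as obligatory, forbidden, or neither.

Obligatory

Premise 9 gives O(~withhold_backup).
With premise 4, O(~withhold_backup -> ~issue_refund), the K-axiom yields O(~issue_refund).
Premise 7 is O(retain_log -> issue_refund); contrapositively O(~issue_refund -> ~retain_log). Since O(~issue_refund) holds, K gives O(~retain_log).
Premise 8 is O(approve_invoice -> retain_log); contrapositively O(~retain_log -> ~approve_invoice). Since O(~retain_log) holds, K gives O(~approve_invoice).
From O(~approve_invoice) and premise 3, O(~approve_invoice -> ~withhold_deed), we obtain O(~withhold_deed).
Applying K to premise 5 (O(~withhold_deed -> ~anonymize_roster)) and O(~withhold_deed) yields O(~anonymize_roster).
Premise 2 is O(~anonymize_roster -> waive_inventory); since O(~anonymize_roster), deontic closure gives O(waive_inventory).
Premises 1, 6 do not contribute to this derivation.
Hence waive_inventory is obligatory.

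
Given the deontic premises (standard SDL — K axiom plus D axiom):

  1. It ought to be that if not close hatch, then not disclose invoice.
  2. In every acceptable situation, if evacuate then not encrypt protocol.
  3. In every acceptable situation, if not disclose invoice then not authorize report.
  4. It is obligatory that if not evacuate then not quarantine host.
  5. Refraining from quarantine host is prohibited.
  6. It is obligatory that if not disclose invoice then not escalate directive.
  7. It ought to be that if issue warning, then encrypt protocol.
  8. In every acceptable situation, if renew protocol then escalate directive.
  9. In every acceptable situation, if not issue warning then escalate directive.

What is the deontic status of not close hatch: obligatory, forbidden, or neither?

Premise 5 is F(¬quarantine_host), i.e. O(quarantine_host).
Premise 4, O(¬evacuate → ¬quarantine_host), contraposes to O(quarantine_host → evacuate); with O(quarantine_host) we get O(evacuate).
From O(evacuate) and premise 2, O(evacuate → ¬encrypt_protocol), we obtain O(¬encrypt_protocol).
Premise 7, O(issue_warning → encrypt_protocol), contraposes to O(¬encrypt_protocol → ¬issue_warning); with O(¬encrypt_protocol) we get O(¬issue_warning).
Applying K to premise 9 (O(¬issue_warning → escalate_directive)) and O(¬issue_warning) yields O(escalate_directive).
Premise 6 is O(¬disclose_invoice → ¬escalate_directive); contrapositively O(escalate_directive → disclose_invoice). Since O(escalate_directive) holds, K gives O(disclose_invoice).
Premise 1, O(¬close_hatch → ¬disclose_invoice), contraposes to O(disclose_invoice → close_hatch); with O(disclose_invoice) we get O(close_hatch).
Premises 3, 8 do not contribute to this derivation.
Thus O(close_hatch), which is F(¬close_hatch): ¬close_hatch is forbidden.

Forbidden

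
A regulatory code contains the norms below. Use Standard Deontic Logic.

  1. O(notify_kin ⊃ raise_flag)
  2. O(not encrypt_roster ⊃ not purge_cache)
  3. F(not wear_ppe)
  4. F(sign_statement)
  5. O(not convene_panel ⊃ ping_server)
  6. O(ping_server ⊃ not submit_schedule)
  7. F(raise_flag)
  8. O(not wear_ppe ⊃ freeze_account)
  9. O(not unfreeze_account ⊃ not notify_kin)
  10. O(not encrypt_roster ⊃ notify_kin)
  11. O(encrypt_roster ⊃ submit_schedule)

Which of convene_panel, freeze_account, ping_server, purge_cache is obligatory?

convene_panel

F(raise_flag) at premise 7 means O(not raise_flag).
Premise 1 is O(notify_kin ⊃ raise_flag); contrapositively O(not raise_flag ⊃ not notify_kin). Since O(not raise_flag) holds, K gives O(not notify_kin).
The contrapositive of premise 10 (O(not encrypt_roster ⊃ notify_kin)) is O(not notify_kin ⊃ encrypt_roster), and O(not notify_kin) is already established, so O(encrypt_roster).
With premise 11, O(encrypt_roster ⊃ submit_schedule), the K-axiom yields O(submit_schedule).
The contrapositive of premise 6 (O(ping_server ⊃ not submit_schedule)) is O(submit_schedule ⊃ not ping_server), and O(submit_schedule) is already established, so O(not ping_server).
Premise 5 is O(not convene_panel ⊃ ping_server); contrapositively O(not ping_server ⊃ convene_panel). Since O(not ping_server) holds, K gives O(convene_panel).
So O(convene_panel) holds — convene_panel is obligatory. None of the other listed options is made obligatory by any chain of premises.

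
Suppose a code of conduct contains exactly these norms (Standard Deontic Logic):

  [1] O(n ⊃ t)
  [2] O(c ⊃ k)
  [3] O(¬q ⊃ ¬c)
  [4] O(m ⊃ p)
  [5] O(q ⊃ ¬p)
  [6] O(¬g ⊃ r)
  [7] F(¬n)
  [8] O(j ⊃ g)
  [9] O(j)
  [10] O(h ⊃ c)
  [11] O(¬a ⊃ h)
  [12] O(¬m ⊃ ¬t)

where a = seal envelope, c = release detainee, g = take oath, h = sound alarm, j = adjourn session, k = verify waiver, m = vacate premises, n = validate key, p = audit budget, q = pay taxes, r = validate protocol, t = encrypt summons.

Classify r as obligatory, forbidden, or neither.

Premise 6 is O(¬g ⊃ r), but O(¬g) is not derivable from the premises, so it does not yield O(r).
No premise or chain of K-axiom applications forces O(r), and none forces O(¬r). So r is neither obligatory nor forbidden under these norms.

Neither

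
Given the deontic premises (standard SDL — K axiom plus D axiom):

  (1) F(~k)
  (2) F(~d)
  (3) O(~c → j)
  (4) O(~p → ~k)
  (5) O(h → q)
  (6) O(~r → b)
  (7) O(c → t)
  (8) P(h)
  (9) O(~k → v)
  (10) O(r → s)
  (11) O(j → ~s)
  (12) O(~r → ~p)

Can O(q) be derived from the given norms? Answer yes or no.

No

Premise 5 is O(h → q), but O(h) is not derivable from the premises (the permission P(h) asserts only ~O(~h), not O(h)), so it does not yield O(q).
No other premise forces O(q). An ideal world satisfying every premise can still have q false, so O(q) is not derivable.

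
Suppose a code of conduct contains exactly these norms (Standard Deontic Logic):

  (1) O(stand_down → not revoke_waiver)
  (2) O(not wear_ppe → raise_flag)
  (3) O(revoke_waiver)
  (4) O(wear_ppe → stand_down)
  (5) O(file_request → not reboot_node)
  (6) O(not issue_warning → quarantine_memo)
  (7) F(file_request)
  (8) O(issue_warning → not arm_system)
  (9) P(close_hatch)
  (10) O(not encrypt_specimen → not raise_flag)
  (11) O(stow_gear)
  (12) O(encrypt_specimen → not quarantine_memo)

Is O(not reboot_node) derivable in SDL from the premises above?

No

Premise 5 is O(file_request → not reboot_node), but O(file_request) is not derivable from the premises, so it does not yield O(not reboot_node).
No other premise forces O(not reboot_node). An ideal world satisfying every premise can still have not reboot_node false, so O(not reboot_node) is not derivable.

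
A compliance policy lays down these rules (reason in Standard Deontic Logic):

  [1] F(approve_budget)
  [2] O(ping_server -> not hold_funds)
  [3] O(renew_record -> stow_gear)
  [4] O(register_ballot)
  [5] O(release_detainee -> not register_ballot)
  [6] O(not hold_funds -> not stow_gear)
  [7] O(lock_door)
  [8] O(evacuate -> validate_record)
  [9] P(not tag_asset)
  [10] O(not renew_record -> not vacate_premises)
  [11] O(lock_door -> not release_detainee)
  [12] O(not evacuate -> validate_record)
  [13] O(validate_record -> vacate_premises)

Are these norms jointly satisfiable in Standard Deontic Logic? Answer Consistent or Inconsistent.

Consistent

Premise 5 is O(release_detainee -> not register_ballot), but O(release_detainee) is not derivable from the premises, so it does not yield O(not register_ballot).
So O(not register_ballot) is not derivable, and the apparent clash with O(register_ballot) does not arise.
A world satisfying every obligation exists (e.g. approve_budget=false, evacuate=false, hold_funds=true, lock_door=true, ping_server=false, register_ballot=true, release_detainee=false, renew_record=true, stow_gear=true, tag_asset=false, vacate_premises=true, validate_record=true); no atom is both obligatory and forbidden, so the set is consistent.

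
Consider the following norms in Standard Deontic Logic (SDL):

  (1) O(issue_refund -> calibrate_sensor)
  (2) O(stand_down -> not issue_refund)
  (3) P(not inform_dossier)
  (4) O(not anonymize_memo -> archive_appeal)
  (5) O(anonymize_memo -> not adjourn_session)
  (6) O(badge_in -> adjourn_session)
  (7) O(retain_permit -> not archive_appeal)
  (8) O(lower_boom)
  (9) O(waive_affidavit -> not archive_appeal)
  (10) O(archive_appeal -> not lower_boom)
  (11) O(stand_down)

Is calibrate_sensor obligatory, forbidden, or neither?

Premise 1 is O(issue_refund -> calibrate_sensor), but O(issue_refund) is not derivable from the premises, so it does not yield O(calibrate_sensor).
No premise or chain of K-axiom applications forces O(calibrate_sensor), and none forces O(not calibrate_sensor). So calibrate_sensor is neither obligatory nor forbidden under these norms.

Neither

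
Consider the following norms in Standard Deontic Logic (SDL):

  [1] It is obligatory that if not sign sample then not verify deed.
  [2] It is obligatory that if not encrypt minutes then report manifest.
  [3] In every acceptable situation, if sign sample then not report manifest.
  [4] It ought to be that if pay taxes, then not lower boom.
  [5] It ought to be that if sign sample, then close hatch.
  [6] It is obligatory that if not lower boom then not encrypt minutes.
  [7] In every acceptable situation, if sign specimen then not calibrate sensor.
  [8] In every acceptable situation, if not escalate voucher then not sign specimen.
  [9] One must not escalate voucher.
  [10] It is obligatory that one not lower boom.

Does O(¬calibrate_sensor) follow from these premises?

No

Premise 7 is O(sign_specimen → ¬calibrate_sensor), but O(sign_specimen) is not derivable from the premises, so it does not yield O(¬calibrate_sensor).
No other premise forces O(¬calibrate_sensor). An ideal world satisfying every premise can still have ¬calibrate_sensor false, so O(¬calibrate_sensor) is not derivable.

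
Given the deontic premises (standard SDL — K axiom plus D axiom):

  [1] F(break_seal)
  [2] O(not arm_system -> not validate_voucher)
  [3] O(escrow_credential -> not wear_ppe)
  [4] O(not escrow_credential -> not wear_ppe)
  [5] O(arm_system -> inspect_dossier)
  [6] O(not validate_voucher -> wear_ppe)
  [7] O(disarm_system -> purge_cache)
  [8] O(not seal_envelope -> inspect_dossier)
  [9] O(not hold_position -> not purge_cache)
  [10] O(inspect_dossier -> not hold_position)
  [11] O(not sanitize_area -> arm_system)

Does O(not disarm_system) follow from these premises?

By case analysis on not escrow_credential: premise 4 gives O(not escrow_credential -> not wear_ppe) and premise 3 gives O(escrow_credential -> not wear_ppe), so O(not wear_ppe) either way.
Premise 6 is O(not validate_voucher -> wear_ppe); contrapositively O(not wear_ppe -> validate_voucher). Since O(not wear_ppe) holds, K gives O(validate_voucher).
Premise 2 is O(not arm_system -> not validate_voucher); contrapositively O(validate_voucher -> arm_system). Since O(validate_voucher) holds, K gives O(arm_system).
Premise 5 is O(arm_system -> inspect_dossier); since O(arm_system), deontic closure gives O(inspect_dossier).
Premise 10 is O(inspect_dossier -> not hold_position); since O(inspect_dossier), deontic closure gives O(not hold_position).
From O(not hold_position) and premise 9, O(not hold_position -> not purge_cache), we obtain O(not purge_cache).
Premise 7 is O(disarm_system -> purge_cache); contrapositively O(not purge_cache -> not disarm_system). Since O(not purge_cache) holds, K gives O(not disarm_system).
Premises 1, 8, 11 do not contribute to this derivation.
So O(not disarm_system) follows.

Yes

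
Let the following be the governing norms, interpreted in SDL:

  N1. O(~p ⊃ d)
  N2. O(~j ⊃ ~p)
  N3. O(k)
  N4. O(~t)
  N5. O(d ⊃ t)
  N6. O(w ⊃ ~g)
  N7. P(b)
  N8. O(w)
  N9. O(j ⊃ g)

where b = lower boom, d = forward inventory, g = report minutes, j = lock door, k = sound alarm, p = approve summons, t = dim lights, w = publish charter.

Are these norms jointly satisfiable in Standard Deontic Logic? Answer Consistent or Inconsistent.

Premise 8 gives O(w).
Premise 6 is O(w ⊃ ~g); since O(w), deontic closure gives O(~g).
Premise 9, O(j ⊃ g), contraposes to O(~g ⊃ ~j); with O(~g) we get O(~j).
With premise 2, O(~j ⊃ ~p), the K-axiom yields O(~p).
From O(~p) and premise 1, O(~p ⊃ d), we obtain O(d).
Applying K to premise 5 (O(d ⊃ t)) and O(d) yields O(t).
However, premise 4 gives O(~t).
We now have both O(t) and O(~t) — t is simultaneously obligatory and forbidden, violating the D-axiom.

Inconsistent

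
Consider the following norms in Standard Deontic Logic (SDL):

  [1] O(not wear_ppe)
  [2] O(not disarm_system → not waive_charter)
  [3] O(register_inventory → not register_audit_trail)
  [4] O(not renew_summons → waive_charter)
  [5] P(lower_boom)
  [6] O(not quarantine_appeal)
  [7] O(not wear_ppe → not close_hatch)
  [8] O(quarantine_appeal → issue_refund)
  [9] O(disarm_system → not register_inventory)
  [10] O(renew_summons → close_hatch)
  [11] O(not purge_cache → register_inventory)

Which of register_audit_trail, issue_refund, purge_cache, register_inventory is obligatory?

purge_cache

Premise 1 gives O(not wear_ppe).
From O(not wear_ppe) and premise 7, O(not wear_ppe → not close_hatch), we obtain O(not close_hatch).
The contrapositive of premise 10 (O(renew_summons → close_hatch)) is O(not close_hatch → not renew_summons), and O(not close_hatch) is already established, so O(not renew_summons).
Applying K to premise 4 (O(not renew_summons → waive_charter)) and O(not renew_summons) yields O(waive_charter).
Premise 2, O(not disarm_system → not waive_charter), contraposes to O(waive_charter → disarm_system); with O(waive_charter) we get O(disarm_system).
From O(disarm_system) and premise 9, O(disarm_system → not register_inventory), we obtain O(not register_inventory).
Premise 11, O(not purge_cache → register_inventory), contraposes to O(not register_inventory → purge_cache); with O(not register_inventory) we get O(purge_cache).
So O(purge_cache) holds — purge_cache is obligatory. None of the other listed options is made obligatory by any chain of premises.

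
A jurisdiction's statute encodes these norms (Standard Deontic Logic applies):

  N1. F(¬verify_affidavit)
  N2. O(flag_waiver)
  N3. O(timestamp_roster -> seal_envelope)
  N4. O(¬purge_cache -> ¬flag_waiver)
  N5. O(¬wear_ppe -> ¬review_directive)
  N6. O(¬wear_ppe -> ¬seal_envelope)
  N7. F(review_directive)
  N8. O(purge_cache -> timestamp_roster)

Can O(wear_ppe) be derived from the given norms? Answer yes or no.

Premise 2 gives O(flag_waiver).
Premise 4 is O(¬purge_cache -> ¬flag_waiver); contrapositively O(flag_waiver -> purge_cache). Since O(flag_waiver) holds, K gives O(purge_cache).
Premise 8 is O(purge_cache -> timestamp_roster); since O(purge_cache), deontic closure gives O(timestamp_roster).
With premise 3, O(timestamp_roster -> seal_envelope), the K-axiom yields O(seal_envelope).
The contrapositive of premise 6 (O(¬wear_ppe -> ¬seal_envelope)) is O(seal_envelope -> wear_ppe), and O(seal_envelope) is already established, so O(wear_ppe).
Premises 1, 5, 7 do not contribute to this derivation.
So O(wear_ppe) follows.

Yes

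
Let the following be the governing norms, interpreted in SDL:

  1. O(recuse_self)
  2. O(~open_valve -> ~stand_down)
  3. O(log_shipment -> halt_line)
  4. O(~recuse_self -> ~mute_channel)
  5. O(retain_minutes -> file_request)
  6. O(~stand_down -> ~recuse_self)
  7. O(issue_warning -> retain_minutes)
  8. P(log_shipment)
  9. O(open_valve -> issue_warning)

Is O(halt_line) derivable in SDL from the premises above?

Premise 3 is O(log_shipment -> halt_line), but O(log_shipment) is not derivable from the premises (the permission P(log_shipment) asserts only ~O(~log_shipment), not O(log_shipment)), so it does not yield O(halt_line).
No other premise forces O(halt_line). An ideal world satisfying every premise can still have halt_line false, so O(halt_line) is not derivable.

No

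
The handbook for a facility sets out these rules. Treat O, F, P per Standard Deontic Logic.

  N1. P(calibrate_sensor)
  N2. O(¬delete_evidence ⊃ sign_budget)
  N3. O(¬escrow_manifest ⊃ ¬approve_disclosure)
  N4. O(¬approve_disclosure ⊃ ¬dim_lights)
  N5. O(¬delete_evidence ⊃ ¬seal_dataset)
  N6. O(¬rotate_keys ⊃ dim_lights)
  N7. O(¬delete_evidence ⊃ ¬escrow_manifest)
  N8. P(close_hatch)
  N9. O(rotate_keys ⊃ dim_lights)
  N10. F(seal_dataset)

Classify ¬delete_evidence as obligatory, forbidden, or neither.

By case analysis on ¬rotate_keys: premise 6 gives O(¬rotate_keys ⊃ dim_lights) and premise 9 gives O(rotate_keys ⊃ dim_lights), so O(dim_lights) either way.
Premise 4, O(¬approve_disclosure ⊃ ¬dim_lights), contraposes to O(dim_lights ⊃ approve_disclosure); with O(dim_lights) we get O(approve_disclosure).
The contrapositive of premise 3 (O(¬escrow_manifest ⊃ ¬approve_disclosure)) is O(approve_disclosure ⊃ escrow_manifest), and O(approve_disclosure) is already established, so O(escrow_manifest).
Premise 7 is O(¬delete_evidence ⊃ ¬escrow_manifest); contrapositively O(escrow_manifest ⊃ delete_evidence). Since O(escrow_manifest) holds, K gives O(delete_evidence).
Premises 1, 2, 5, 8, 10 do not contribute to this derivation.
Thus O(delete_evidence), which is F(¬delete_evidence): ¬delete_evidence is forbidden.

Forbidden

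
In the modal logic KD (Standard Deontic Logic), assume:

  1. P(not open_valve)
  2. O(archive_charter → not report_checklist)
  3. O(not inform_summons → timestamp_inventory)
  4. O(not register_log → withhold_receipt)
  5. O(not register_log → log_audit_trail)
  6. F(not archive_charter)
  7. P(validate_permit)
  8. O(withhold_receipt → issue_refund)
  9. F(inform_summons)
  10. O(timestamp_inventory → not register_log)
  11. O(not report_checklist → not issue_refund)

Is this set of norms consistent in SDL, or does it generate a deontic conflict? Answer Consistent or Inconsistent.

Inconsistent

F(not archive_charter) at premise 6 means O(archive_charter).
Applying K to premise 2 (O(archive_charter → not report_checklist)) and O(archive_charter) yields O(not report_checklist).
Premise 11 is O(not report_checklist → not issue_refund); since O(not report_checklist), deontic closure gives O(not issue_refund).
Premise 8 is O(withhold_receipt → issue_refund); contrapositively O(not issue_refund → not withhold_receipt). Since O(not issue_refund) holds, K gives O(not withhold_receipt).
The contrapositive of premise 4 (O(not register_log → withhold_receipt)) is O(not withhold_receipt → register_log), and O(not withhold_receipt) is already established, so O(register_log).
Premise 10, O(timestamp_inventory → not register_log), contraposes to O(register_log → not timestamp_inventory); with O(register_log) we get O(not timestamp_inventory).
Premise 3, O(not inform_summons → timestamp_inventory), contraposes to O(not timestamp_inventory → inform_summons); with O(not timestamp_inventory) we get O(inform_summons).
But premise 9, F(inform_summons), means O(not inform_summons).
We now have both O(inform_summons) and O(not inform_summons) — inform_summons is simultaneously obligatory and forbidden, violating the D-axiom.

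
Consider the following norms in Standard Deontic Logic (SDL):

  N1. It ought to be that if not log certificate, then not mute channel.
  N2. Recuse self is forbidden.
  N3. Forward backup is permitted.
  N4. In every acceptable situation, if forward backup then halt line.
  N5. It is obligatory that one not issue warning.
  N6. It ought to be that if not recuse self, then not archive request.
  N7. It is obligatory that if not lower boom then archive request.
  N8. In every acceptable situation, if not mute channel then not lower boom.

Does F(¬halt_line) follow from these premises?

Premise 4 is O(forward_backup → halt_line), but O(forward_backup) is not derivable from the premises (the permission P(forward_backup) asserts only ¬O(¬forward_backup), not O(forward_backup)), so it does not yield O(halt_line).
No other premise forces O(halt_line). An ideal world satisfying every premise can still have ¬halt_line true, so F(¬halt_line) is not derivable.

No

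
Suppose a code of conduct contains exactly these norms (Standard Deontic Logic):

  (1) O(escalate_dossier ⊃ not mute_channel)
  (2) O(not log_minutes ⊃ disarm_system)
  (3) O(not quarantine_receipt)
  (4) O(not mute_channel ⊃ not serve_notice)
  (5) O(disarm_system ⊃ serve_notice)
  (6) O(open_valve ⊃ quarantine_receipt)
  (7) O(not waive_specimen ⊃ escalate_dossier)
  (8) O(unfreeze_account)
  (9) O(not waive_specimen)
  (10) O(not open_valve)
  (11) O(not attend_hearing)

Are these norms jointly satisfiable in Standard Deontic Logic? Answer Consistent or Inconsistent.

Consistent

Premise 6 is O(open_valve ⊃ quarantine_receipt), but O(open_valve) is not derivable from the premises, so it does not yield O(quarantine_receipt).
So O(quarantine_receipt) is not derivable, and the apparent clash with O(not quarantine_receipt) does not arise.
A world satisfying every obligation exists (e.g. attend_hearing=false, disarm_system=false, escalate_dossier=true, log_minutes=true, mute_channel=false, open_valve=false, quarantine_receipt=false, serve_notice=false, unfreeze_account=true, waive_specimen=false); no atom is both obligatory and forbidden, so the set is consistent.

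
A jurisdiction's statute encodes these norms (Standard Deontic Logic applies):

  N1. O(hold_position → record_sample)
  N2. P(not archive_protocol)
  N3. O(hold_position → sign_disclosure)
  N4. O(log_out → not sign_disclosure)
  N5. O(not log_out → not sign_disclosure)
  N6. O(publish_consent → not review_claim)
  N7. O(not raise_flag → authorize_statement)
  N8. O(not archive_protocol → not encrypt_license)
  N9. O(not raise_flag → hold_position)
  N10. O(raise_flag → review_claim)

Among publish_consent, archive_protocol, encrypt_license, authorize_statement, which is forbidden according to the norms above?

By case analysis on not log_out: premise 5 gives O(not log_out → not sign_disclosure) and premise 4 gives O(log_out → not sign_disclosure), so O(not sign_disclosure) either way.
Premise 3 is O(hold_position → sign_disclosure); contrapositively O(not sign_disclosure → not hold_position). Since O(not sign_disclosure) holds, K gives O(not hold_position).
Premise 9 is O(not raise_flag → hold_position); contrapositively O(not hold_position → raise_flag). Since O(not hold_position) holds, K gives O(raise_flag).
Applying K to premise 10 (O(raise_flag → review_claim)) and O(raise_flag) yields O(review_claim).
The contrapositive of premise 6 (O(publish_consent → not review_claim)) is O(review_claim → not publish_consent), and O(review_claim) is already established, so O(not publish_consent).
So O(not publish_consent) holds, i.e. publish_consent is forbidden. None of the other listed options is forbidden under the premises.

publish_consent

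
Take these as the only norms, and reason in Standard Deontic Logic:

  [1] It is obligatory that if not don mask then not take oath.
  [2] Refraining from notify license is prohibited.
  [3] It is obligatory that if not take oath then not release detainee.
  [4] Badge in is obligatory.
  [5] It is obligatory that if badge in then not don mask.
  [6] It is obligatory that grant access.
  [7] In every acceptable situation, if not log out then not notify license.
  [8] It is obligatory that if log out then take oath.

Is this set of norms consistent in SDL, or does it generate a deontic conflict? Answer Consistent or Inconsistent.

Inconsistent

Premise 2, F(¬notify_license), is equivalent to O(notify_license).
Premise 7 is O(¬log_out → ¬notify_license); contrapositively O(notify_license → log_out). Since O(notify_license) holds, K gives O(log_out).
Premise 8 is O(log_out → take_oath); since O(log_out), deontic closure gives O(take_oath).
Premise 1, O(¬don_mask → ¬take_oath), contraposes to O(take_oath → don_mask); with O(take_oath) we get O(don_mask).
The contrapositive of premise 5 (O(badge_in → ¬don_mask)) is O(don_mask → ¬badge_in), and O(don_mask) is already established, so O(¬badge_in).
Yet premise 4 states O(badge_in).
We now have both O(¬badge_in) and O(badge_in) — badge_in is simultaneously obligatory and forbidden, violating the D-axiom.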